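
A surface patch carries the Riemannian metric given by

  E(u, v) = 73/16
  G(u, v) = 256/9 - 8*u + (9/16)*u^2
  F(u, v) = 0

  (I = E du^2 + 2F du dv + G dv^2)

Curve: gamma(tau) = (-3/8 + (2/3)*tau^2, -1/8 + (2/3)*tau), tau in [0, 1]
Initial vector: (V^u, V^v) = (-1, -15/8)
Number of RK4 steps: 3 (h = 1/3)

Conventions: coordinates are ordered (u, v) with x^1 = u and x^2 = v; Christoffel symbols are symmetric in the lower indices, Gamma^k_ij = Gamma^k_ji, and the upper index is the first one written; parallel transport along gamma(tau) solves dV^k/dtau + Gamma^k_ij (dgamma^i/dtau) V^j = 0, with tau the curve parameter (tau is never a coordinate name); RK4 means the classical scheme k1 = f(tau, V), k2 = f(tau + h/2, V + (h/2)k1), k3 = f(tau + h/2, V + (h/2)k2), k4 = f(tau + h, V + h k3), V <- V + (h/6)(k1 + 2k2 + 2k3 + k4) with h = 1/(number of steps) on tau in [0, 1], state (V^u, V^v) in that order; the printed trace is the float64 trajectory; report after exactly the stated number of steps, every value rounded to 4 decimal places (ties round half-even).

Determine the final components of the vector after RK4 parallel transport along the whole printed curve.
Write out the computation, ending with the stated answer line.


gamma'(tau) = ((4/3)*tau, 2/3); f(tau, V)^k = -Gamma^k_ij(gamma(tau)) gamma'^i(tau) V^j; h = 1/3; intermediate values shown to 6 dp
curve data and Christoffel symbols at the stage parameters:
  tau = 0.000000: gamma = (-0.375000, -0.125000), gamma' = (0.000000, 0.666667); Gamma_uuu = 0.000000, Gamma_uuv = 0.000000, Gamma_uvv = 0.922945, Gamma_vuu = 0.000000, Gamma_vuv = -0.133581, Gamma_vvv = 0.000000
  tau = 0.166667: gamma = (-0.356481, -0.013889), gamma' = (0.222222, 0.666667); Gamma_uuu = 0.000000, Gamma_uuv = 0.000000, Gamma_uvv = 0.920662, Gamma_vuu = 0.000000, Gamma_vuv = -0.133912, Gamma_vvv = 0.000000
  tau = 0.333333: gamma = (-0.300926, 0.097222), gamma' = (0.444444, 0.666667); Gamma_uuu = 0.000000, Gamma_uuv = 0.000000, Gamma_uvv = 0.913813, Gamma_vuu = 0.000000, Gamma_vuv = -0.134916, Gamma_vvv = 0.000000
  tau = 0.500000: gamma = (-0.208333, 0.208333), gamma' = (0.666667, 0.666667); Gamma_uuu = 0.000000, Gamma_uuv = 0.000000, Gamma_uvv = 0.902397, Gamma_vuu = 0.000000, Gamma_vuv = -0.136622, Gamma_vvv = 0.000000
  tau = 0.666667: gamma = (-0.078704, 0.319444), gamma' = (0.888889, 0.666667); Gamma_uuu = 0.000000, Gamma_uuv = 0.000000, Gamma_uvv = 0.886416, Gamma_vuu = 0.000000, Gamma_vuv = -0.139086, Gamma_vvv = 0.000000
  tau = 0.833333: gamma = (0.087963, 0.430556), gamma' = (1.111111, 0.666667); Gamma_uuu = 0.000000, Gamma_uuv = 0.000000, Gamma_uvv = 0.865868, Gamma_vuu = 0.000000, Gamma_vuv = -0.142386, Gamma_vvv = 0.000000
  tau = 1.000000: gamma = (0.291667, 0.541667), gamma' = (1.333333, 0.666667); Gamma_uuu = 0.000000, Gamma_uuv = 0.000000, Gamma_uvv = 0.840753, Gamma_vuu = 0.000000, Gamma_vuv = -0.146640, Gamma_vvv = 0.000000
step 0: V^u = -1.0000, V^v = -1.8750
step 1: k1 = (1.153682, -0.089054), k2 = (1.159937, -0.128347), k3 = (1.163957, -0.128449), k4 = (1.168350, -0.170044); V <- V + (h/6)(k1 + 2k2 + 2k3 + k4): V^u = -0.6128, V^v = -1.9179
step 2: k1 = (1.168418, -0.170120), k2 = (1.170879, -0.215347), k3 = (1.175414, -0.215996), k4 = (1.175934, -0.266508); V <- V + (h/6)(k1 + 2k2 + 2k3 + k4): V^u = -0.2218, V^v = -1.9901
step 3: k1 = (1.176044, -0.266611), k2 = (1.174432, -0.324332), k3 = (1.179985, -0.325880), k4 = (1.176347, -0.393580); V <- V + (h/6)(k1 + 2k2 + 2k3 + k4): V^u = 0.1704, V^v = -2.0990

Answer: V^u = 0.1704, V^v = -2.0990


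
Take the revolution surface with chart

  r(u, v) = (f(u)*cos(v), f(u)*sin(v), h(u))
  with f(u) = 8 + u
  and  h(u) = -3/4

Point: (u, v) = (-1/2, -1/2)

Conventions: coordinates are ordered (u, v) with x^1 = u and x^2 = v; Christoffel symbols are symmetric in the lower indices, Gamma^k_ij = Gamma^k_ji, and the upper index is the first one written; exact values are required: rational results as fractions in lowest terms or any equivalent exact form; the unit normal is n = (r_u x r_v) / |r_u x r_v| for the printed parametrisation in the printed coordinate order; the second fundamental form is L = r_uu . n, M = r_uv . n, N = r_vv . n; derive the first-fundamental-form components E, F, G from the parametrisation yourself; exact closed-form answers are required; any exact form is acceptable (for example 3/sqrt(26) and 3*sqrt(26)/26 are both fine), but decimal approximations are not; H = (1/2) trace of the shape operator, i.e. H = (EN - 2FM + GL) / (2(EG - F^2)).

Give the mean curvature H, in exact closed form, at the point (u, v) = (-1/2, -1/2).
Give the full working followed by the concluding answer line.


f = 15/2, f' = 1, f'' = 0, h' = 0, h'' = 0
E = 1, F = 0, G = 225/4; answer radicand W^2 = 1
unnormalised second-form numerators: l = 0, m = 0, n = 0; L = l/sqrt(1), and similarly M = m/sqrt(W^2), N = n/sqrt(W^2)
H = (E*n - 2*F*m + G*l) / (2*(EG - F^2)*sqrt(W^2)); E*n - 2*F*m + G*l = 0, EG - F^2 = 225/4, so H = (0)/sqrt(1)

Answer: H = 0


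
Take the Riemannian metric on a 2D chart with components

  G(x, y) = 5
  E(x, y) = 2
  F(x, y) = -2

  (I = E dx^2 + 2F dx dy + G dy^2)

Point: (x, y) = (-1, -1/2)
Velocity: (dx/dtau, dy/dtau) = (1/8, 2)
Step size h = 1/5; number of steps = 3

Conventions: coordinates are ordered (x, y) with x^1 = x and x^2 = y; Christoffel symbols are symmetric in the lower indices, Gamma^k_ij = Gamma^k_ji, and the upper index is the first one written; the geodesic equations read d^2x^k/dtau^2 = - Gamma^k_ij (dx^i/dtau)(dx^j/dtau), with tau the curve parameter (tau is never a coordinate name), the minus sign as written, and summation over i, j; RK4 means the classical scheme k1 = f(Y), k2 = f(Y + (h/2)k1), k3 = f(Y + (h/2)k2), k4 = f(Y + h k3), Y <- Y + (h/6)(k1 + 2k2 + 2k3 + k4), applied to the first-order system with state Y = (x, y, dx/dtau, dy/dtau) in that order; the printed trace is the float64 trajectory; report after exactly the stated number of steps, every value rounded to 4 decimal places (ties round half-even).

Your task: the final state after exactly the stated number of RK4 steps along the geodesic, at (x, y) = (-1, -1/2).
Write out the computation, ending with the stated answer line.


f(Y) = (dx/dtau, dy/dtau, -Gamma^x_ij Y'^i Y'^j, -Gamma^y_ij Y'^i Y'^j) with the Gammas evaluated at the stage position; h = 0.200000; intermediate values shown to 6 dp
step 0: x = -1.0000, y = -0.5000, dx/dtau = 0.1250, dy/dtau = 2.0000
step 1:
  k1: at (x, y) = (-1.000000, -0.500000), (dx/dtau, dy/dtau) = (0.125000, 2.000000); Gamma_xxx = 0.000000, Gamma_xxy = 0.000000, Gamma_xyy = 0.000000, Gamma_yxx = 0.000000, Gamma_yxy = 0.000000, Gamma_yyy = 0.000000; k1 = (0.125000, 2.000000, 0.000000, 0.000000)
  k2: at (x, y) = (-0.987500, -0.300000), (dx/dtau, dy/dtau) = (0.125000, 2.000000); Gamma_xxx = 0.000000, Gamma_xxy = 0.000000, Gamma_xyy = 0.000000, Gamma_yxx = 0.000000, Gamma_yxy = 0.000000, Gamma_yyy = 0.000000; k2 = (0.125000, 2.000000, 0.000000, 0.000000)
  k3: at (x, y) = (-0.987500, -0.300000), (dx/dtau, dy/dtau) = (0.125000, 2.000000); Gamma_xxx = 0.000000, Gamma_xxy = 0.000000, Gamma_xyy = 0.000000, Gamma_yxx = 0.000000, Gamma_yxy = 0.000000, Gamma_yyy = 0.000000; k3 = (0.125000, 2.000000, 0.000000, 0.000000)
  k4: at (x, y) = (-0.975000, -0.100000), (dx/dtau, dy/dtau) = (0.125000, 2.000000); Gamma_xxx = 0.000000, Gamma_xxy = 0.000000, Gamma_xyy = 0.000000, Gamma_yxx = 0.000000, Gamma_yxy = 0.000000, Gamma_yyy = 0.000000; k4 = (0.125000, 2.000000, 0.000000, 0.000000)
  Y <- Y + (h/6)(k1 + 2k2 + 2k3 + k4): x = -0.9750, y = -0.1000, dx/dtau = 0.1250, dy/dtau = 2.0000
step 2:
  k1: at (x, y) = (-0.975000, -0.100000), (dx/dtau, dy/dtau) = (0.125000, 2.000000); Gamma_xxx = 0.000000, Gamma_xxy = 0.000000, Gamma_xyy = 0.000000, Gamma_yxx = 0.000000, Gamma_yxy = 0.000000, Gamma_yyy = 0.000000; k1 = (0.125000, 2.000000, 0.000000, 0.000000)
  k2: at (x, y) = (-0.962500, 0.100000), (dx/dtau, dy/dtau) = (0.125000, 2.000000); Gamma_xxx = 0.000000, Gamma_xxy = 0.000000, Gamma_xyy = 0.000000, Gamma_yxx = 0.000000, Gamma_yxy = 0.000000, Gamma_yyy = 0.000000; k2 = (0.125000, 2.000000, 0.000000, 0.000000)
  k3: at (x, y) = (-0.962500, 0.100000), (dx/dtau, dy/dtau) = (0.125000, 2.000000); Gamma_xxx = 0.000000, Gamma_xxy = 0.000000, Gamma_xyy = 0.000000, Gamma_yxx = 0.000000, Gamma_yxy = 0.000000, Gamma_yyy = 0.000000; k3 = (0.125000, 2.000000, 0.000000, 0.000000)
  k4: at (x, y) = (-0.950000, 0.300000), (dx/dtau, dy/dtau) = (0.125000, 2.000000); Gamma_xxx = 0.000000, Gamma_xxy = 0.000000, Gamma_xyy = 0.000000, Gamma_yxx = 0.000000, Gamma_yxy = 0.000000, Gamma_yyy = 0.000000; k4 = (0.125000, 2.000000, 0.000000, 0.000000)
  Y <- Y + (h/6)(k1 + 2k2 + 2k3 + k4): x = -0.9500, y = 0.3000, dx/dtau = 0.1250, dy/dtau = 2.0000
step 3:
  k1: at (x, y) = (-0.950000, 0.300000), (dx/dtau, dy/dtau) = (0.125000, 2.000000); Gamma_xxx = 0.000000, Gamma_xxy = 0.000000, Gamma_xyy = 0.000000, Gamma_yxx = 0.000000, Gamma_yxy = 0.000000, Gamma_yyy = 0.000000; k1 = (0.125000, 2.000000, 0.000000, 0.000000)
  k2: at (x, y) = (-0.937500, 0.500000), (dx/dtau, dy/dtau) = (0.125000, 2.000000); Gamma_xxx = 0.000000, Gamma_xxy = 0.000000, Gamma_xyy = 0.000000, Gamma_yxx = 0.000000, Gamma_yxy = 0.000000, Gamma_yyy = 0.000000; k2 = (0.125000, 2.000000, 0.000000, 0.000000)
  k3: at (x, y) = (-0.937500, 0.500000), (dx/dtau, dy/dtau) = (0.125000, 2.000000); Gamma_xxx = 0.000000, Gamma_xxy = 0.000000, Gamma_xyy = 0.000000, Gamma_yxx = 0.000000, Gamma_yxy = 0.000000, Gamma_yyy = 0.000000; k3 = (0.125000, 2.000000, 0.000000, 0.000000)
  k4: at (x, y) = (-0.925000, 0.700000), (dx/dtau, dy/dtau) = (0.125000, 2.000000); Gamma_xxx = 0.000000, Gamma_xxy = 0.000000, Gamma_xyy = 0.000000, Gamma_yxx = 0.000000, Gamma_yxy = 0.000000, Gamma_yyy = 0.000000; k4 = (0.125000, 2.000000, 0.000000, 0.000000)
  Y <- Y + (h/6)(k1 + 2k2 + 2k3 + k4): x = -0.9250, y = 0.7000, dx/dtau = 0.1250, dy/dtau = 2.0000

Answer: x = -0.9250, y = 0.7000, dx/dtau = 0.1250, dy/dtau = 2.0000


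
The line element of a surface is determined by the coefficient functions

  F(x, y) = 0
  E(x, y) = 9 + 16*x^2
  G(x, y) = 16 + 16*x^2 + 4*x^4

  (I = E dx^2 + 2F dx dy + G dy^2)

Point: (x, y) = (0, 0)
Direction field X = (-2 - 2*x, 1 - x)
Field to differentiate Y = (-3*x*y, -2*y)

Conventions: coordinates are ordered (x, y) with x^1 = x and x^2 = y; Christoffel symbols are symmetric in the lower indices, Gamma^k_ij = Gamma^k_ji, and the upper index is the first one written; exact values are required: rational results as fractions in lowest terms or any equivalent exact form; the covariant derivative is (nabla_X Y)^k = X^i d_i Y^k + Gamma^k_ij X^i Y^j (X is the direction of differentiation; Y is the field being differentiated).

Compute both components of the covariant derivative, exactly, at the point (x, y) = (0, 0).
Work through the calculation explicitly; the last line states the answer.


E = 9, F = 0, G = 16 at the point
E_x = 0, E_y = 0, F_x = 0, F_y = 0, G_x = 0, G_y = 0
EG - F^2 = 144;  g^inv = (1/144) * [[16, 0], [0, 9]]
first-kind symbols [ij,l] = (1/2)(d_i g_jl + d_j g_il - d_l g_ij): [xx,x] = E_x/2 = 0, [xx,y] = F_x - E_y/2 = 0, [xy,x] = E_y/2 = 0, [xy,y] = G_x/2 = 0, [yy,x] = F_y - G_x/2 = 0, [yy,y] = G_y/2 = 0
Gamma^x_ij = (G*[ij,x] - F*[ij,y])/(EG - F^2), Gamma^y_ij = (E*[ij,y] - F*[ij,x])/(EG - F^2)
Gamma_xxx = 0, Gamma_xxy = 0, Gamma_xyy = 0, Gamma_yxx = 0, Gamma_yxy = 0, Gamma_yyy = 0
X = (-2, 1), Y = (0, 0) at the point

Answer: (nabla_X Y)^x = 0, (nabla_X Y)^y = -2


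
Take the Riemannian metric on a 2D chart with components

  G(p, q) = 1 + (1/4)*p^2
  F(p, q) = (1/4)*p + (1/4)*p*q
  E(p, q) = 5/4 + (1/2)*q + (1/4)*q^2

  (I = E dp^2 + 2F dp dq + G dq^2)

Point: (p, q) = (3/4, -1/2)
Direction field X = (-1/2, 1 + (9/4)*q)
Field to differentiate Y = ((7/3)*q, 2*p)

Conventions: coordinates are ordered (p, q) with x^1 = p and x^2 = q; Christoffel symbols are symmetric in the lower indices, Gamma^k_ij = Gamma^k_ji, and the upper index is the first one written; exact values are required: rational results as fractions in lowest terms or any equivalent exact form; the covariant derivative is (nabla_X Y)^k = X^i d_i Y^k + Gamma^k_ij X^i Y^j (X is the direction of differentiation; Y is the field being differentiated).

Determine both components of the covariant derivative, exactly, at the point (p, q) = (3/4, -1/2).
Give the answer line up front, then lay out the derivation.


Answer: (nabla_X Y)^p = -655/1848, (nabla_X Y)^q = -337/308

E = 17/16, F = 3/32, G = 73/64 at the point
E_p = 0, E_q = 1/4, F_p = 1/8, F_q = 3/16, G_p = 3/8, G_q = 0
EG - F^2 = 77/64;  g^inv = (64/77) * [[73/64, -3/32], [-3/32, 17/16]]
first-kind symbols [ij,l] = (1/2)(d_i g_jl + d_j g_il - d_l g_ij): [pp,p] = E_p/2 = 0, [pp,q] = F_p - E_q/2 = 0, [pq,p] = E_q/2 = 1/8, [pq,q] = G_p/2 = 3/16, [qq,p] = F_q - G_p/2 = 0, [qq,q] = G_q/2 = 0
Gamma^p_ij = (G*[ij,p] - F*[ij,q])/(EG - F^2), Gamma^q_ij = (E*[ij,q] - F*[ij,p])/(EG - F^2)
Gamma_ppp = 0, Gamma_ppq = 8/77, Gamma_pqq = 0, Gamma_qpp = 0, Gamma_qpq = 12/77, Gamma_qqq = 0
X = (-1/2, -1/8), Y = (-7/6, 3/2) at the point


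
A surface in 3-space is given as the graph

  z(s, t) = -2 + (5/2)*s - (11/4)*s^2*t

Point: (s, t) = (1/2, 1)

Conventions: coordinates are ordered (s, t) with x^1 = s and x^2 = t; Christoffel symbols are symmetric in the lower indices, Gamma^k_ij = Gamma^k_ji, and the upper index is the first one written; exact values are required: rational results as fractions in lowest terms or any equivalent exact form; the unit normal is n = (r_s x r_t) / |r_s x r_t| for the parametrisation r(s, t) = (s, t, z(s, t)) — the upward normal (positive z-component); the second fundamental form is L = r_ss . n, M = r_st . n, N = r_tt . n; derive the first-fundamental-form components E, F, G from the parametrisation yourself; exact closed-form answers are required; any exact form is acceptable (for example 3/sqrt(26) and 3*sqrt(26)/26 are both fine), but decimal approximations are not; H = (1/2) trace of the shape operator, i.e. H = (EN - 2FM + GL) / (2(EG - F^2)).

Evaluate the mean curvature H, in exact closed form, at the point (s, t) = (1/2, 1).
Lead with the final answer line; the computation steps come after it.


Answer: H = -1628*sqrt(393)/17161

z_s = -1/4, z_t = -11/16, z_ss = -11/2, z_st = -11/4, z_tt = 0
E = 17/16, F = 11/64, G = 377/256; answer radicand W^2 = 393/256
unnormalised second-form numerators: l = -11/2, m = -11/4, n = 0; L = l/sqrt(393/256), and similarly M = m/sqrt(W^2), N = n/sqrt(W^2)
H = (E*n - 2*F*m + G*l) / (2*(EG - F^2)*sqrt(W^2)); E*n - 2*F*m + G*l = -3663/512, EG - F^2 = 393/256, so H = (-1221/524)/sqrt(393/256)


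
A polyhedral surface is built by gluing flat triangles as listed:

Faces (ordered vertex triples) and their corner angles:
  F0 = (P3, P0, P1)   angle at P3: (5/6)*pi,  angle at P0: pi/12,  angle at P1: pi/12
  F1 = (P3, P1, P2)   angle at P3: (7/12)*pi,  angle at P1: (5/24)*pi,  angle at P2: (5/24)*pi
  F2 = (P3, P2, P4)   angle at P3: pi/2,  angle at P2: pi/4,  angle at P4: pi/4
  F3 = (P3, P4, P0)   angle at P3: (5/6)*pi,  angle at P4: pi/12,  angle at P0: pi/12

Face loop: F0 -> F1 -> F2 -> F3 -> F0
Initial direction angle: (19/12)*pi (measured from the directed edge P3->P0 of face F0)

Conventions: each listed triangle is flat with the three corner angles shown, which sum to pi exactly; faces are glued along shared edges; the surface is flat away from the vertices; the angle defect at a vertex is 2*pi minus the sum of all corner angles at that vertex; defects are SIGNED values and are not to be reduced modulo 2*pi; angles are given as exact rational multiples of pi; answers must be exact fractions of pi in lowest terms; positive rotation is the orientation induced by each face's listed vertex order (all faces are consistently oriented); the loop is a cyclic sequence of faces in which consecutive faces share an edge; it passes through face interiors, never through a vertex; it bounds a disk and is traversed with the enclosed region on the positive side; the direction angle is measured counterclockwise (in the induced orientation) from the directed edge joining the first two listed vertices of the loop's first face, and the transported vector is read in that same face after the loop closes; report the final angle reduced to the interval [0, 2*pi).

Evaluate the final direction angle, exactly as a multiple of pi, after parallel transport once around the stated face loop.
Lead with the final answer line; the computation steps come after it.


Answer: final direction angle = (5/6)*pi

enclosed vertex P3: corner angles sum to (11/4)*pi, defect = 2*pi - (11/4)*pi = (-3/4)*pi
transport around the loop rotates by the sum of enclosed defects; add to the initial angle mod 2*pi
final angle = (19/12)*pi - (3/4)*pi = (5/6)*pi (mod 2*pi)


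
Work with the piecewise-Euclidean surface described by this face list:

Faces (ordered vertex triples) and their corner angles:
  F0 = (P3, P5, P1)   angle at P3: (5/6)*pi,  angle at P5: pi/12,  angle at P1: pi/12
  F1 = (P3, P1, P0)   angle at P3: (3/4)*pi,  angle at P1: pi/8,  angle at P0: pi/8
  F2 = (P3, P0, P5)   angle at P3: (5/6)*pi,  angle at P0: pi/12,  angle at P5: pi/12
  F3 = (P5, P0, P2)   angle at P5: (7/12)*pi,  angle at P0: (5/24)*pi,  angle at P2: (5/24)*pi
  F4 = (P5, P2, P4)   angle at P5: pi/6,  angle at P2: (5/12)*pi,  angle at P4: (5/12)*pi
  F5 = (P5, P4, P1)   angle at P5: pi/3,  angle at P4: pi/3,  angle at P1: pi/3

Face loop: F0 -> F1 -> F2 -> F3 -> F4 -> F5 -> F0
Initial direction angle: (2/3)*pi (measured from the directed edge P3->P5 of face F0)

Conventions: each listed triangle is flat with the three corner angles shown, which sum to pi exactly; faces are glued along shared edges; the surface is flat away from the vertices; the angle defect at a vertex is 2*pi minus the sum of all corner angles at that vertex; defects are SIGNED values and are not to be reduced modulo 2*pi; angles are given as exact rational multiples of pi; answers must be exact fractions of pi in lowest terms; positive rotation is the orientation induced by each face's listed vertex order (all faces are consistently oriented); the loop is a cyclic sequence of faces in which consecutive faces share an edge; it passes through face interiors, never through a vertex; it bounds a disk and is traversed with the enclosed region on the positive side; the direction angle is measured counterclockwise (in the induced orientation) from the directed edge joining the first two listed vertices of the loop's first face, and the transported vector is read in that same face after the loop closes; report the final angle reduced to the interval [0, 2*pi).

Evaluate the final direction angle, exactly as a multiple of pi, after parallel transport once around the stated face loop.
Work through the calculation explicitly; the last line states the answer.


enclosed vertex P3: corner angles sum to (29/12)*pi, defect = 2*pi - (29/12)*pi = (-5/12)*pi
enclosed vertex P5: corner angles sum to (5/4)*pi, defect = 2*pi - (5/4)*pi = (3/4)*pi
transport around the loop rotates by the sum of enclosed defects; add to the initial angle mod 2*pi
final angle = (2/3)*pi + pi/3 = pi (mod 2*pi)

Answer: final direction angle = pi


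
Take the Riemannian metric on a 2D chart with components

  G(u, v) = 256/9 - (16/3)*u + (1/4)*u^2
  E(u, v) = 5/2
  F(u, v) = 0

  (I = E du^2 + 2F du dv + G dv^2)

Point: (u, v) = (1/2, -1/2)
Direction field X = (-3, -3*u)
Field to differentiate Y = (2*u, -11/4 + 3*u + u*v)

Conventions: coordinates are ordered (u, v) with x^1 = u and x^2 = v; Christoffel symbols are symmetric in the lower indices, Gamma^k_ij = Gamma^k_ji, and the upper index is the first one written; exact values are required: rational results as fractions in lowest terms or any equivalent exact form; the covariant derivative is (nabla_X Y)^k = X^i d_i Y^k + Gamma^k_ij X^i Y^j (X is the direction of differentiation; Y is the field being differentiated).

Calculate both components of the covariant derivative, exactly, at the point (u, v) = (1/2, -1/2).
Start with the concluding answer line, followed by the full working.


Answer: (nabla_X Y)^u = -297/80, (nabla_X Y)^v = -2085/244

E = 5/2, F = 0, G = 3721/144 at the point
E_u = 0, E_v = 0, F_u = 0, F_v = 0, G_u = -61/12, G_v = 0
EG - F^2 = 18605/288;  g^inv = (288/18605) * [[3721/144, 0], [0, 5/2]]
first-kind symbols [ij,l] = (1/2)(d_i g_jl + d_j g_il - d_l g_ij): [uu,u] = E_u/2 = 0, [uu,v] = F_u - E_v/2 = 0, [uv,u] = E_v/2 = 0, [uv,v] = G_u/2 = -61/24, [vv,u] = F_v - G_u/2 = 61/24, [vv,v] = G_v/2 = 0
Gamma^u_ij = (G*[ij,u] - F*[ij,v])/(EG - F^2), Gamma^v_ij = (E*[ij,v] - F*[ij,u])/(EG - F^2)
Gamma_uuu = 0, Gamma_uuv = 0, Gamma_uvv = 61/60, Gamma_vuu = 0, Gamma_vuv = -6/61, Gamma_vvv = 0
X = (-3, -3/2), Y = (1, -3/2) at the point


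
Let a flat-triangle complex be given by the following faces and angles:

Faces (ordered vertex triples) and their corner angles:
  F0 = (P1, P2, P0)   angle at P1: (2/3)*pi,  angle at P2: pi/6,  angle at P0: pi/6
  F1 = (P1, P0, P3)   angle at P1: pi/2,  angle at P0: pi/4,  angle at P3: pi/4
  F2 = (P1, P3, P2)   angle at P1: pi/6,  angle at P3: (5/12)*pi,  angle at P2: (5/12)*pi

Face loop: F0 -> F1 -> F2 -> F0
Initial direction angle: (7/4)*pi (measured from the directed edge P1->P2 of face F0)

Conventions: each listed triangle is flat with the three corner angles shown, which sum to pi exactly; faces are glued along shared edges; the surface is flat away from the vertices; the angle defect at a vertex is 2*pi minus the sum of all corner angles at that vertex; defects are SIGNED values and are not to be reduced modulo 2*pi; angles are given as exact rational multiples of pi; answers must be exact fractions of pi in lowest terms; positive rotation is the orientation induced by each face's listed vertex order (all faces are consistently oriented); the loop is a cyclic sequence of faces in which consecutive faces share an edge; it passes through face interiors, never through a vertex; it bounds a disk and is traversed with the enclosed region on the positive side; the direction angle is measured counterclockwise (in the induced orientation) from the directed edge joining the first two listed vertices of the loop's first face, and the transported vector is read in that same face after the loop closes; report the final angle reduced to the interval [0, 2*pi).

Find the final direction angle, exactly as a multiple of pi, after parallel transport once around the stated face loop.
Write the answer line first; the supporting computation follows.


Answer: final direction angle = (5/12)*pi

enclosed vertex P1: corner angles sum to (4/3)*pi, defect = 2*pi - (4/3)*pi = (2/3)*pi
transport around the loop rotates by the sum of enclosed defects; add to the initial angle mod 2*pi
final angle = (7/4)*pi + (2/3)*pi = (5/12)*pi (mod 2*pi)


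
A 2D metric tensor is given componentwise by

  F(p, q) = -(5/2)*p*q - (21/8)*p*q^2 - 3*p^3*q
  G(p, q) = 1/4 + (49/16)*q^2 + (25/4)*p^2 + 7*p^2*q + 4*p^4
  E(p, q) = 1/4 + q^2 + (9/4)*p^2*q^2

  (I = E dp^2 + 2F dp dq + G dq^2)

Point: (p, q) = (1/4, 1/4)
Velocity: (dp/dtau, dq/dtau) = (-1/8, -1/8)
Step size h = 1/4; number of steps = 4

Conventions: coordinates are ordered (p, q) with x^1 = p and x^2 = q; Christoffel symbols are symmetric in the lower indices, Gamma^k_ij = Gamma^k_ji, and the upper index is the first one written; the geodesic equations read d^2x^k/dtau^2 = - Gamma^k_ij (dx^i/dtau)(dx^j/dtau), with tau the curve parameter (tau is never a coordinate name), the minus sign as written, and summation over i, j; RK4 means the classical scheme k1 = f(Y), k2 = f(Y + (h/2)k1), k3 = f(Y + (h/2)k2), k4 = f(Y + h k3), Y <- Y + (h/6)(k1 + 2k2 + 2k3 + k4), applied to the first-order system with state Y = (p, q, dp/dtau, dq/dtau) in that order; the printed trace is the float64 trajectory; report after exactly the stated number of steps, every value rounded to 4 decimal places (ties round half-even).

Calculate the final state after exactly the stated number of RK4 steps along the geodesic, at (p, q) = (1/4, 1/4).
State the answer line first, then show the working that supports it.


Answer: p = 0.1886, q = 0.1048, dp/dtau = 0.0192, dq/dtau = -0.1556

f(Y) = (dp/dtau, dq/dtau, -Gamma^p_ij Y'^i Y'^j, -Gamma^q_ij Y'^i Y'^j) with the Gammas evaluated at the stage position; h = 0.250000; intermediate values shown to 6 dp
step 0: p = 0.2500, q = 0.2500, dp/dtau = -0.1250, dq/dtau = -0.1250
step 1:
  k1: at (p, q) = (0.250000, 0.250000), (dp/dtau, dq/dtau) = (-0.125000, -0.125000); Gamma_ppp = -0.834837, Gamma_ppq = 2.717855, Gamma_pqq = -10.556886, Gamma_qpp = -1.451689, Gamma_qpq = 2.813899, Gamma_qqq = -1.276708; k1 = (-0.125000, -0.125000, 0.093063, -0.045303)
  k2: at (p, q) = (0.234375, 0.234375), (dp/dtau, dq/dtau) = (-0.113367, -0.130663); Gamma_ppp = -0.738476, Gamma_ppq = 2.446258, Gamma_pqq = -9.759689, Gamma_qpp = -1.438395, Gamma_qpq = 2.770641, Gamma_qqq = -0.982284; k2 = (-0.113367, -0.130663, 0.103644, -0.046826)
  k3: at (p, q) = (0.235829, 0.233667), (dp/dtau, dq/dtau) = (-0.112045, -0.130853); Gamma_ppp = -0.736285, Gamma_ppq = 2.454218, Gamma_pqq = -9.836834, Gamma_qpp = -1.428842, Gamma_qpq = 2.773963, Gamma_qqq = -0.999631; k3 = (-0.112045, -0.130853, 0.105711, -0.046286)
  k4: at (p, q) = (0.221989, 0.217287), (dp/dtau, dq/dtau) = (-0.098572, -0.136572); Gamma_ppp = -0.642162, Gamma_ppq = 2.202723, Gamma_pqq = -9.153908, Gamma_qpp = -1.403087, Gamma_qpq = 2.736762, Gamma_qqq = -0.740621; k4 = (-0.098572, -0.136572, 0.117670, -0.046239)
  Y <- Y + (h/6)(k1 + 2k2 + 2k3 + k4): p = 0.2219, q = 0.2173, dp/dtau = -0.0988, dq/dtau = -0.1366
step 2:
  k1: at (p, q) = (0.221900, 0.217308), (dp/dtau, dq/dtau) = (-0.098773, -0.136574); Gamma_ppp = -0.642188, Gamma_ppq = 2.202125, Gamma_pqq = -9.149401, Gamma_qpp = -1.403579, Gamma_qpq = 2.736531, Gamma_qqq = -0.739515; k1 = (-0.098773, -0.136574, 0.117510, -0.046343)
  k2: at (p, q) = (0.209554, 0.200236), (dp/dtau, dq/dtau) = (-0.084084, -0.142366); Gamma_ppp = -0.550643, Gamma_ppq = 1.966576, Gamma_pqq = -8.558492, Gamma_qpp = -1.364881, Gamma_qpq = 2.704209, Gamma_qqq = -0.512124; k2 = (-0.084084, -0.142366, 0.130276, -0.044713)
  k3: at (p, q) = (0.211390, 0.199512), (dp/dtau, dq/dtau) = (-0.082489, -0.142163); Gamma_ppp = -0.548771, Gamma_ppq = 1.975474, Gamma_pqq = -8.649095, Gamma_qpp = -1.352810, Gamma_qpq = 2.709417, Gamma_qqq = -0.532814; k3 = (-0.082489, -0.142163, 0.132202, -0.043572)
  k4: at (p, q) = (0.201278, 0.181767), (dp/dtau, dq/dtau) = (-0.065723, -0.147467); Gamma_ppp = -0.460973, Gamma_ppq = 1.757316, Gamma_pqq = -8.173721, Gamma_qpp = -1.295120, Gamma_qpq = 2.684593, Gamma_qqq = -0.344418; k4 = (-0.065723, -0.147467, 0.145677, -0.038954)
  Y <- Y + (h/6)(k1 + 2k2 + 2k3 + k4): p = 0.2012, q = 0.1818, dp/dtau = -0.0659, dq/dtau = -0.1475
step 3:
  k1: at (p, q) = (0.201165, 0.181762), (dp/dtau, dq/dtau) = (-0.065934, -0.147485); Gamma_ppp = -0.460871, Gamma_ppq = 1.756459, Gamma_pqq = -8.168346, Gamma_qpp = -1.295585, Gamma_qpq = 2.684270, Gamma_qqq = -0.343059; k1 = (-0.065934, -0.147485, 0.145519, -0.039111)
  k2: at (p, q) = (0.192923, 0.163327), (dp/dtau, dq/dtau) = (-0.047744, -0.152374); Gamma_ppp = -0.376993, Gamma_ppq = 1.550140, Gamma_pqq = -7.784209, Gamma_qpp = -1.218420, Gamma_qpq = 2.665354, Gamma_qqq = -0.188243; k2 = (-0.047744, -0.152374, 0.159036, -0.031633)
  k3: at (p, q) = (0.195197, 0.162716), (dp/dtau, dq/dtau) = (-0.046054, -0.151439); Gamma_ppp = -0.375800, Gamma_ppq = 1.559812, Gamma_pqq = -7.889786, Gamma_qpp = -1.204761, Gamma_qpq = 2.672091, Gamma_qqq = -0.210998; k3 = (-0.046054, -0.151439, 0.159982, -0.029878)
  k4: at (p, q) = (0.189651, 0.143903), (dp/dtau, dq/dtau) = (-0.025939, -0.154954); Gamma_ppp = -0.298144, Gamma_ppq = 1.367063, Gamma_pqq = -7.623348, Gamma_qpp = -1.105099, Gamma_qpq = 2.660913, Gamma_qqq = -0.094164; k4 = (-0.025939, -0.154954, 0.172254, -0.018386)
  Y <- Y + (h/6)(k1 + 2k2 + 2k3 + k4): p = 0.1895, q = 0.1438, dp/dtau = -0.0261, dq/dtau = -0.1550
step 4:
  k1: at (p, q) = (0.189520, 0.143843), (dp/dtau, dq/dtau) = (-0.026109, -0.155006); Gamma_ppp = -0.297858, Gamma_ppq = 1.365807, Gamma_pqq = -7.617330, Gamma_qpp = -1.105234, Gamma_qpq = 2.660563, Gamma_qqq = -0.092711; k1 = (-0.026109, -0.155006, 0.172170, -0.018554)
  k2: at (p, q) = (0.186257, 0.124467), (dp/dtau, dq/dtau) = (-0.004587, -0.157326); Gamma_ppp = -0.226214, Gamma_ppq = 1.179412, Gamma_pqq = -7.443550, Gamma_qpp = -0.983511, Gamma_qpq = 2.654640, Gamma_qqq = -0.005727; k2 = (-0.004587, -0.157326, 0.182540, -0.003669)
  k3: at (p, q) = (0.188947, 0.124177), (dp/dtau, dq/dtau) = (-0.003291, -0.155465); Gamma_ppp = -0.226094, Gamma_ppq = 1.189923, Gamma_pqq = -7.563206, Gamma_qpp = -0.971331, Gamma_qpq = 2.661366, Gamma_qqq = -0.027389; k3 = (-0.003291, -0.155465, 0.181583, -0.002051)
  k4: at (p, q) = (0.188698, 0.104977), (dp/dtau, dq/dtau) = (0.019287, -0.155519); Gamma_ppp = -0.163730, Gamma_ppq = 1.012743, Gamma_pqq = -7.505860, Gamma_qpp = -0.832972, Gamma_qpq = 2.659578, Gamma_qqq = 0.032658; k4 = (0.019287, -0.155519, 0.187674, 0.015475)
  Y <- Y + (h/6)(k1 + 2k2 + 2k3 + k4): p = 0.1886, q = 0.1048, dp/dtau = 0.0192, dq/dtau = -0.1556


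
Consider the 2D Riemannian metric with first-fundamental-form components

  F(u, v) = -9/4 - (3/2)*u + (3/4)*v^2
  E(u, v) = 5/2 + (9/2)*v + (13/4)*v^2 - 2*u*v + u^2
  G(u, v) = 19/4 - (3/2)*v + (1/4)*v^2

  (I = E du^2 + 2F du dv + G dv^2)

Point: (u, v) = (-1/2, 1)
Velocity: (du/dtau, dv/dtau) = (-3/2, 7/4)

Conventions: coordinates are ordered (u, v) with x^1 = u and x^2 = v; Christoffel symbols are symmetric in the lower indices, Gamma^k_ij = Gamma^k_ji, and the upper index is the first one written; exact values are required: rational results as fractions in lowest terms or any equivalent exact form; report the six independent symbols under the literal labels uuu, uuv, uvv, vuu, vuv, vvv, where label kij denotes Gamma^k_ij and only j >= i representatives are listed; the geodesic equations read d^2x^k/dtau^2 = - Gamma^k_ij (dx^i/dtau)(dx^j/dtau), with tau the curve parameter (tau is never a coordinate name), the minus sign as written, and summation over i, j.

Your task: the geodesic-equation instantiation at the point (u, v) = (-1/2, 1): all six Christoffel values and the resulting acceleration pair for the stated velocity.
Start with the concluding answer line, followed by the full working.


Answer: Gamma_uuu = -174/635, Gamma_uuv = 336/635, Gamma_uvv = 78/635, Gamma_vuu = -1398/635, Gamma_vuv = 72/635, Gamma_vvv = -74/635; accelerations (d^2u/dtau^2, d^2v/dtau^2) = (15333/5080, 30001/5080)

E = 23/2, F = -3/4, G = 7/2 at the point
E_u = -3, E_v = 12, F_u = -3/2, F_v = 3/2, G_u = 0, G_v = -1
EG - F^2 = 635/16;  g^inv = (16/635) * [[7/2, 3/4], [3/4, 23/2]]
first-kind symbols [ij,l] = (1/2)(d_i g_jl + d_j g_il - d_l g_ij): [uu,u] = E_u/2 = -3/2, [uu,v] = F_u - E_v/2 = -15/2, [uv,u] = E_v/2 = 6, [uv,v] = G_u/2 = 0, [vv,u] = F_v - G_u/2 = 3/2, [vv,v] = G_v/2 = -1/2
Gamma^u_ij = (G*[ij,u] - F*[ij,v])/(EG - F^2), Gamma^v_ij = (E*[ij,v] - F*[ij,u])/(EG - F^2)
Gamma_uuu = -174/635, Gamma_uuv = 336/635, Gamma_uvv = 78/635, Gamma_vuu = -1398/635, Gamma_vuv = 72/635, Gamma_vvv = -74/635
d^2u/dtau^2 = -(Gamma_uuu*(-3/2)^2 + 2*Gamma_uuv*(-3/2)*(7/4) + Gamma_uvv*(7/4)^2) = 15333/5080
d^2v/dtau^2 = -(Gamma_vuu*(-3/2)^2 + 2*Gamma_vuv*(-3/2)*(7/4) + Gamma_vvv*(7/4)^2) = 30001/5080


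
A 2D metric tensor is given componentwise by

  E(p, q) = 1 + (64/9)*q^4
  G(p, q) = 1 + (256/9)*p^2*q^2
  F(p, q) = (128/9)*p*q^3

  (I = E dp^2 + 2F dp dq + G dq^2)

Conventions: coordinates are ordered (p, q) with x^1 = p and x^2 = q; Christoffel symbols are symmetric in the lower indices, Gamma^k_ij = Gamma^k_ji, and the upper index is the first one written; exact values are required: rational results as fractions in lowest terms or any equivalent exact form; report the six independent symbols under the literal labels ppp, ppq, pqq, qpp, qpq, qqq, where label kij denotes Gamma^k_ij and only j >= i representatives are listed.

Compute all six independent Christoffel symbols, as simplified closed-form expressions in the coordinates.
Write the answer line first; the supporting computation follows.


Answer: Gamma_ppp = 0, Gamma_ppq = 128*q^3/(256*p^2*q^2 + 64*q^4 + 9), Gamma_pqq = 128*p*q^2/(256*p^2*q^2 + 64*q^4 + 9), Gamma_qpp = 0, Gamma_qpq = 256*p*q^2/(256*p^2*q^2 + 64*q^4 + 9), Gamma_qqq = 256*p^2*q/(256*p^2*q^2 + 64*q^4 + 9)

E = 1 + (64/9)*q^4; F = (128/9)*p*q^3; G = 1 + (256/9)*p^2*q^2
Gamma^k_ij = (1/2) g^{kl} (d_i g_jl + d_j g_il - d_l g_ij), with g^inv = (1/(EG-F^2)) [[G, -F], [-F, E]]
first partials: E_p = 0, E_q = (256/9)*q^3, F_p = (128/9)*q^3, F_q = (128/3)*p*q^2, G_p = (512/9)*p*q^2, G_q = (512/9)*p^2*q
D = EG - F^2 = 1 + (64/9)*q^4 + (256/9)*p^2*q^2
expanded: Gamma^p_pp = (G E_p - 2F F_p + F E_q)/(2D), Gamma^p_pq = (G E_q - F G_p)/(2D), Gamma^p_qq = (2G F_q - G G_p - F G_q)/(2D), Gamma^q_pp = (2E F_p - E E_q - F E_p)/(2D), Gamma^q_pq = (E G_p - F E_q)/(2D), Gamma^q_qq = (E G_q - 2F F_q + F G_p)/(2D); substitute and cancel common factors


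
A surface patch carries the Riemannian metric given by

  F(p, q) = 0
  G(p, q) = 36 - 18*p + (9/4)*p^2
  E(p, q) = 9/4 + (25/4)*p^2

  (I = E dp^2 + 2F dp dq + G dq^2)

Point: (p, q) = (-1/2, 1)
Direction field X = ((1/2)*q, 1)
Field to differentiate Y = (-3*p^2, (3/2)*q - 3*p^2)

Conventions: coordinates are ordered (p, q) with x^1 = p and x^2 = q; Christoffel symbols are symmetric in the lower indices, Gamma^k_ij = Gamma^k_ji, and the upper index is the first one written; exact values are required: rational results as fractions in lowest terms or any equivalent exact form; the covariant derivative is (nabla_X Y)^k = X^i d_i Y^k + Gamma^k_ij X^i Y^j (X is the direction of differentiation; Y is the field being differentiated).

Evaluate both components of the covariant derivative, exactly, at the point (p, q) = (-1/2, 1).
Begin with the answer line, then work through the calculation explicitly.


Answer: (nabla_X Y)^p = 927/244, (nabla_X Y)^q = 37/12

E = 61/16, F = 0, G = 729/16 at the point
E_p = -25/4, E_q = 0, F_p = 0, F_q = 0, G_p = -81/4, G_q = 0
EG - F^2 = 44469/256;  g^inv = (256/44469) * [[729/16, 0], [0, 61/16]]
first-kind symbols [ij,l] = (1/2)(d_i g_jl + d_j g_il - d_l g_ij): [pp,p] = E_p/2 = -25/8, [pp,q] = F_p - E_q/2 = 0, [pq,p] = E_q/2 = 0, [pq,q] = G_p/2 = -81/8, [qq,p] = F_q - G_p/2 = 81/8, [qq,q] = G_q/2 = 0
Gamma^p_ij = (G*[ij,p] - F*[ij,q])/(EG - F^2), Gamma^q_ij = (E*[ij,q] - F*[ij,p])/(EG - F^2)
Gamma_ppp = -50/61, Gamma_ppq = 0, Gamma_pqq = 162/61, Gamma_qpp = 0, Gamma_qpq = -2/9, Gamma_qqq = 0
X = (1/2, 1), Y = (-3/4, 3/4) at the point


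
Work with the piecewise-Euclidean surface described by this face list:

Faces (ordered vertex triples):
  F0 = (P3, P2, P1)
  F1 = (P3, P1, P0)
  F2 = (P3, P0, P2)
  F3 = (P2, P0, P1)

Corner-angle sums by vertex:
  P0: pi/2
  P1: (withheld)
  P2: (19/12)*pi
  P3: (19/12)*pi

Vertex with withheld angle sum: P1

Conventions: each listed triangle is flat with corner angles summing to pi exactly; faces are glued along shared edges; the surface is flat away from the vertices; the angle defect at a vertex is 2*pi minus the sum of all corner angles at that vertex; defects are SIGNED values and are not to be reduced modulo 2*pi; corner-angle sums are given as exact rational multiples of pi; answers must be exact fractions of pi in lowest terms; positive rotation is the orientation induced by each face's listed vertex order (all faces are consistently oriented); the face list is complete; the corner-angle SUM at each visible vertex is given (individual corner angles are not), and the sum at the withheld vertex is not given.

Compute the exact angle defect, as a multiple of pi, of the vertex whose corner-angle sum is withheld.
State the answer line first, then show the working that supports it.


Answer: defect(P1) = (5/3)*pi

V = 4, E = 6, F = 4; chi = V - E + F = 2
Gauss-Bonnet: total defect = 2*pi*chi = 4*pi; visible defects sum to (7/3)*pi


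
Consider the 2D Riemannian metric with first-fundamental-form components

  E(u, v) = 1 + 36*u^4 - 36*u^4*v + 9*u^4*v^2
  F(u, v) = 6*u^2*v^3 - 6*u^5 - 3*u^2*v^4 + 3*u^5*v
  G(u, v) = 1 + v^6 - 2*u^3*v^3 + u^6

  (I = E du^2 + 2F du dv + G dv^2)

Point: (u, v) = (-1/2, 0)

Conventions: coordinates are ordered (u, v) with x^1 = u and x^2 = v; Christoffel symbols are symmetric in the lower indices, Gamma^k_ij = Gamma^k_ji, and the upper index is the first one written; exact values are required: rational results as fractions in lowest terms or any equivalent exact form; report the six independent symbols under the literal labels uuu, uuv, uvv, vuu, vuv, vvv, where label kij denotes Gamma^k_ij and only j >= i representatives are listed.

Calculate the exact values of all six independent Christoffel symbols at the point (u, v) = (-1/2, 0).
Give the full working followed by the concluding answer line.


E = 13/4, F = 3/16, G = 65/64 at the point
E_u = -18, E_v = -9/4, F_u = -15/8, F_v = -3/32, G_u = -3/16, G_v = 0
EG - F^2 = 209/64;  g^inv = (64/209) * [[65/64, -3/16], [-3/16, 13/4]]
first-kind symbols [ij,l] = (1/2)(d_i g_jl + d_j g_il - d_l g_ij): [uu,u] = E_u/2 = -9, [uu,v] = F_u - E_v/2 = -3/4, [uv,u] = E_v/2 = -9/8, [uv,v] = G_u/2 = -3/32, [vv,u] = F_v - G_u/2 = 0, [vv,v] = G_v/2 = 0
Gamma^u_ij = (G*[ij,u] - F*[ij,v])/(EG - F^2), Gamma^v_ij = (E*[ij,v] - F*[ij,u])/(EG - F^2)

Answer: Gamma_uuu = -576/209, Gamma_uuv = -72/209, Gamma_uvv = 0, Gamma_vuu = -48/209, Gamma_vuv = -6/209, Gamma_vvv = 0


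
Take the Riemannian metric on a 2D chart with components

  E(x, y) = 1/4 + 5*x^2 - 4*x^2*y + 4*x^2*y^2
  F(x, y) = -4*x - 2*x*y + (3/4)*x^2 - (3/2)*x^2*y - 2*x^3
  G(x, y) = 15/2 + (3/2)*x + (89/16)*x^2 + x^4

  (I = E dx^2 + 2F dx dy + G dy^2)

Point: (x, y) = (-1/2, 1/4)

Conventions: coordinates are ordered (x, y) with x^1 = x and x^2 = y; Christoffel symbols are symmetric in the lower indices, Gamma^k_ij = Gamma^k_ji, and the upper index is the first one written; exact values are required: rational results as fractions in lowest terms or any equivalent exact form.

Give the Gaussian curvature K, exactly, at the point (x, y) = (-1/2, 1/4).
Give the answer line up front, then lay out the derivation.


Answer: K = -421232/267289

E = 21/16, F = 83/32, G = 525/64, EG - F^2 = 517/128 at the point
E_x = -17/4, E_y = -1/2, F_x = -51/8, F_y = 5/8, G_x = -73/16, G_y = 0
E_yy = 2, F_xy = -1/2, G_xx = 113/8
Brioschi: K = (det M1 - det M2) / (EG - F^2)^2 with the standard first/second-derivative matrices M1, M2.
M1 = [[-E_yy/2 + F_xy - G_xx/2, E_x/2, F_x - E_y/2], [F_y - G_x/2, E, F], [G_y/2, F, G]] = [[-137/16, -17/8, -49/8], [93/32, 21/16, 83/32], [0, 83/32, 525/64]]; det M1 = -493069/16384
M2 = [[0, E_y/2, G_x/2], [E_y/2, E, F], [G_x/2, F, G]] = [[0, -1/4, -73/32], [-1/4, 21/16, 83/32], [-73/32, 83/32, 525/64]]; det M2 = -71837/16384
det M1 - det M2 = -26327/1024; K = -26327/1024 / (517/128)^2 = -421232/267289


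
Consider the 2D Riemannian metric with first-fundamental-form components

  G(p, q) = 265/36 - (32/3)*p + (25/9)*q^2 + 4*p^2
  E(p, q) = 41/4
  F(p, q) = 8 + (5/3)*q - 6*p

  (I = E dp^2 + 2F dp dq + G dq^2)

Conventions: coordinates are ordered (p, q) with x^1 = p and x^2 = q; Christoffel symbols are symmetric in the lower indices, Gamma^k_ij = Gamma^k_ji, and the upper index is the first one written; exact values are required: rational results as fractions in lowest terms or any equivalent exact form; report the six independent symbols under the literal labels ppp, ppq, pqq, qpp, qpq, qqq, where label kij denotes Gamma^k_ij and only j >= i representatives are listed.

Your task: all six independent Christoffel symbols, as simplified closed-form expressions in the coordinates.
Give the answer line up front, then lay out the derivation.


Answer: Gamma_ppp = (-5184*p + 1440*q + 6912)/(720*p^2 + 2880*p*q - 1920*p + 3700*q^2 - 3840*q + 1649), Gamma_ppq = (3456*p^2 - 960*p*q - 9216*p + 1280*q + 6144)/(720*p^2 + 2880*p*q - 1920*p + 3700*q^2 - 3840*q + 1649), Gamma_pqq = (-6912*p^3 + 30528*p^2 - 4800*p*q^2 + 7200*p*q - 44976*p + 6400*q^2 - 9600*q + 22260)/(2160*p^2 + 8640*p*q - 5760*p + 11100*q^2 - 11520*q + 4947), Gamma_qpp = -8856/(720*p^2 + 2880*p*q - 1920*p + 3700*q^2 - 3840*q + 1649), Gamma_qpq = (5904*p - 7872)/(720*p^2 + 2880*p*q - 1920*p + 3700*q^2 - 3840*q + 1649), Gamma_qqq = (-3456*p^2 + 960*p*q + 10656*p + 2420*q - 8064)/(720*p^2 + 2880*p*q - 1920*p + 3700*q^2 - 3840*q + 1649)

E = 41/4; F = 8 + (5/3)*q - 6*p; G = 265/36 - (32/3)*p + (25/9)*q^2 + 4*p^2
Gamma^k_ij = (1/2) g^{kl} (d_i g_jl + d_j g_il - d_l g_ij), with g^inv = (1/(EG-F^2)) [[G, -F], [-F, E]]
first partials: E_p = 0, E_q = 0, F_p = -6, F_q = 5/3, G_p = -32/3 + 8*p, G_q = (50/9)*q
D = EG - F^2 = 1649/144 - (80/3)*q - (40/3)*p + (925/36)*q^2 + 20*p*q + 5*p^2
expanded: Gamma^p_pp = (G E_p - 2F F_p + F E_q)/(2D), Gamma^p_pq = (G E_q - F G_p)/(2D), Gamma^p_qq = (2G F_q - G G_p - F G_q)/(2D), Gamma^q_pp = (2E F_p - E E_q - F E_p)/(2D), Gamma^q_pq = (E G_p - F E_q)/(2D), Gamma^q_qq = (E G_q - 2F F_q + F G_p)/(2D); substitute and cancel common factors
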